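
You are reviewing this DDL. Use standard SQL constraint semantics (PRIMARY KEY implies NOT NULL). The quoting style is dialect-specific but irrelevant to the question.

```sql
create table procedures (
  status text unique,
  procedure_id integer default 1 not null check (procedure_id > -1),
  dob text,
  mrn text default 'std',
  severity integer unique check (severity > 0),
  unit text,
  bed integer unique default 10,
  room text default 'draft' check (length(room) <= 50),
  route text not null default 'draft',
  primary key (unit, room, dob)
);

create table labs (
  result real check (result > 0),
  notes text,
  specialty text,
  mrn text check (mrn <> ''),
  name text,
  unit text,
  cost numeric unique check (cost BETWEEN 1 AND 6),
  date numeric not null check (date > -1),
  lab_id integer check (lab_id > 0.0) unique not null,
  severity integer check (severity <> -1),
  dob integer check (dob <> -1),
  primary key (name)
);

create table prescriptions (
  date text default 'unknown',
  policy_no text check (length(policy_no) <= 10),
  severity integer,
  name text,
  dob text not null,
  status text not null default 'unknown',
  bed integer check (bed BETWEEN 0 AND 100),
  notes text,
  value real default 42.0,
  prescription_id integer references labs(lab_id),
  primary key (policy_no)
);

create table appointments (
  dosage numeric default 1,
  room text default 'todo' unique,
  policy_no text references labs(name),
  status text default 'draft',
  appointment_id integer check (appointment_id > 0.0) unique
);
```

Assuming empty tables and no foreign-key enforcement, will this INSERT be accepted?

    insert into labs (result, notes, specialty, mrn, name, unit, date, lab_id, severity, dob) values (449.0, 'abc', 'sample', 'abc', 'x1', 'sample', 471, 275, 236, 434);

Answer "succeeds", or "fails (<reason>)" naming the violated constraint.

succeeds

NOT NULL columns: date is supplied; lab_id is supplied; name is supplied.
CHECK constraints: 449.0 satisfies (result > 0); 'abc' satisfies (mrn <> ''); 471 satisfies (date > -1); 275 satisfies (lab_id > 0.0); 236 satisfies (severity <> -1); 434 satisfies (dob <> -1).
No constraint is violated.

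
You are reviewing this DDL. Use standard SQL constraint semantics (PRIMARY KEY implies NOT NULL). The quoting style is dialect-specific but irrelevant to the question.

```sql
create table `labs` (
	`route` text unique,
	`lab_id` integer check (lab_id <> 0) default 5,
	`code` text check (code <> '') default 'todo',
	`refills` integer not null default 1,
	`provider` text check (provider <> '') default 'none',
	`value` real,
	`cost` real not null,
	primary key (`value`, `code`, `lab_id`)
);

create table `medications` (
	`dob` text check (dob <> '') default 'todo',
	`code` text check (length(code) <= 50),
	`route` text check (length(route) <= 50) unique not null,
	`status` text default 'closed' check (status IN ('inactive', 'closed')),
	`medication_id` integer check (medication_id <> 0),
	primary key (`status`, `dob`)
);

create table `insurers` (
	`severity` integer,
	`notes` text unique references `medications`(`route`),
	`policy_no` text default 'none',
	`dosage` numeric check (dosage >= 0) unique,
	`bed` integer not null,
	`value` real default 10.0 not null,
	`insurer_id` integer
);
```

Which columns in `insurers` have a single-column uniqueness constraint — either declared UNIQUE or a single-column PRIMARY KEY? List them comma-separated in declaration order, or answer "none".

- severity: no UNIQUE or single-column PK constraint.
- notes: declared UNIQUE → unique.
- policy_no: no UNIQUE or single-column PK constraint.
- dosage: declared UNIQUE → unique.
- bed: no UNIQUE or single-column PK constraint.
- value: no UNIQUE or single-column PK constraint.
- insurer_id: no UNIQUE or single-column PK constraint.

notes, dosage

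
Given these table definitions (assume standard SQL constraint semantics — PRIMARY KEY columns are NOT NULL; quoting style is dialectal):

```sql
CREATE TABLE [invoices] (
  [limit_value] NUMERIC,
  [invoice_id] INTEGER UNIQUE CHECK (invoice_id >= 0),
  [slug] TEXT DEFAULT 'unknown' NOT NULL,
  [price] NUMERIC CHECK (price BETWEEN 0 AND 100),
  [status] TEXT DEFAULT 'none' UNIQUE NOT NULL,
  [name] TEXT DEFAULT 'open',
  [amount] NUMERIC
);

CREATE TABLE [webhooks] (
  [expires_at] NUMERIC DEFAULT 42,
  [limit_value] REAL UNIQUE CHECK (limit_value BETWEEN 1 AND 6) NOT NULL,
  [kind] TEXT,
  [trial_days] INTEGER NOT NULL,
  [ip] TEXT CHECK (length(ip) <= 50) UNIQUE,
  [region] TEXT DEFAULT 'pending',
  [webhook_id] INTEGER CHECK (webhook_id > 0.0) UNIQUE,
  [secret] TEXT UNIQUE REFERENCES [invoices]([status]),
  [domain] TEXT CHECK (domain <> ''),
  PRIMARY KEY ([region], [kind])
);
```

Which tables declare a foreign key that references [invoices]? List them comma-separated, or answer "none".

webhooks

- webhooks.secret references invoices(status).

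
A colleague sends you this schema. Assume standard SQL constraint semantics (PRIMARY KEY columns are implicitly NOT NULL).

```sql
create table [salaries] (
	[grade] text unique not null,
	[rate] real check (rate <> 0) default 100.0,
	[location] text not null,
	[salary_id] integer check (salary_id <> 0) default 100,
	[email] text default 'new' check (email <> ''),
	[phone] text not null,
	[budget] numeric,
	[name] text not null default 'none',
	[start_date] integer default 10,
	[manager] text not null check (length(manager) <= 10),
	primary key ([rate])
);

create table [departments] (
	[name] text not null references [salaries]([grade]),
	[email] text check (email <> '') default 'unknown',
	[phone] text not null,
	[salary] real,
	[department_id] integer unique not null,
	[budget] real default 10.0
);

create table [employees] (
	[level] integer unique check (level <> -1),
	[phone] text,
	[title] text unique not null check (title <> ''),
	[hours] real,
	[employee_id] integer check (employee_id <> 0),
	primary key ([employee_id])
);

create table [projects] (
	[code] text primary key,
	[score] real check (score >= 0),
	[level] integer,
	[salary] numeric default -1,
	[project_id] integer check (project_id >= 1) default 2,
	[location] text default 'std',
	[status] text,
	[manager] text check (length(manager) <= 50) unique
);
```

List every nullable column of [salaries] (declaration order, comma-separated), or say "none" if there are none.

salary_id, email, budget, start_date

- grade: declared NOT NULL → not nullable.
- rate: part of the PRIMARY KEY, which implies NOT NULL → not nullable.
- location: declared NOT NULL → not nullable.
- salary_id: CHECK does not forbid NULL (a CHECK constraint passes when its expression is NULL) → nullable.
- email: CHECK does not forbid NULL (a CHECK constraint passes when its expression is NULL) → nullable.
- phone: declared NOT NULL → not nullable.
- budget: no NOT NULL constraint applies → nullable.
- name: declared NOT NULL → not nullable.
- start_date: DEFAULT only fills an omitted column; an explicit NULL is still allowed → nullable.
- manager: declared NOT NULL → not nullable.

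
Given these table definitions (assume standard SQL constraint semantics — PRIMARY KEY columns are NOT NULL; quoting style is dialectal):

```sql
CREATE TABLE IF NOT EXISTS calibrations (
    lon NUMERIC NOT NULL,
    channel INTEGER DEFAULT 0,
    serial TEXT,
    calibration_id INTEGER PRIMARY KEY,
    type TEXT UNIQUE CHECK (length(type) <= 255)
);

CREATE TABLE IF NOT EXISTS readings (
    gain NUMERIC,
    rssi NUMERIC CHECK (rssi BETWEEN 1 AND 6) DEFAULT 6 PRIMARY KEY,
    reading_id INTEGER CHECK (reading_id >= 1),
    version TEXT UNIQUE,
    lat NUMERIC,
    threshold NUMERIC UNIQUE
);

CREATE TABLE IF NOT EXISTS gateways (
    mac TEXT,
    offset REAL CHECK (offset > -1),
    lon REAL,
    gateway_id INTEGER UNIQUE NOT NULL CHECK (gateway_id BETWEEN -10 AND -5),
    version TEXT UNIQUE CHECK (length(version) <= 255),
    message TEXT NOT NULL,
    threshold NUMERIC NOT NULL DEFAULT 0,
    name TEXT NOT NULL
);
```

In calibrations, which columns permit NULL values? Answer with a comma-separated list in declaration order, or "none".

channel, serial, type

- lon: declared NOT NULL → not nullable.
- channel: DEFAULT only fills an omitted column; an explicit NULL is still allowed → nullable.
- serial: no NOT NULL constraint applies → nullable.
- calibration_id: part of the PRIMARY KEY, which implies NOT NULL → not nullable.
- type: CHECK does not forbid NULL (a CHECK constraint passes when its expression is NULL) → nullable.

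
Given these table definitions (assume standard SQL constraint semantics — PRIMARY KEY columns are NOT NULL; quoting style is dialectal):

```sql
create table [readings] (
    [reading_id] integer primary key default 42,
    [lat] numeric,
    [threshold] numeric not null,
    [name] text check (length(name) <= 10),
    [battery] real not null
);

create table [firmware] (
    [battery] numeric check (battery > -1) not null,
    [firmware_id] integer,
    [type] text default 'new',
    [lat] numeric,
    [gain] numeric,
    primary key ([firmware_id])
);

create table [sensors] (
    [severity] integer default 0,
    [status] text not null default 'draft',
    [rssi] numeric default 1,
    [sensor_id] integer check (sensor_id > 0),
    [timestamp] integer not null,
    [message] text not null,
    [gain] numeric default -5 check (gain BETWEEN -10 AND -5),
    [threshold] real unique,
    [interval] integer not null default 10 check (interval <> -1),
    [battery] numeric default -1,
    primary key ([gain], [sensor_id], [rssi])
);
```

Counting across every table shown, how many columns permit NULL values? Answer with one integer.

readings: 2 nullable (lat, name — PK (reading_id) and explicit NOT NULL columns excluded).
firmware: 3 nullable (type, lat, gain — PK (firmware_id) and explicit NOT NULL columns excluded).
sensors: 3 nullable (severity, threshold, battery — PK (gain, sensor_id, rssi) and explicit NOT NULL columns excluded).
Total: 2 + 3 + 3 = 8.

8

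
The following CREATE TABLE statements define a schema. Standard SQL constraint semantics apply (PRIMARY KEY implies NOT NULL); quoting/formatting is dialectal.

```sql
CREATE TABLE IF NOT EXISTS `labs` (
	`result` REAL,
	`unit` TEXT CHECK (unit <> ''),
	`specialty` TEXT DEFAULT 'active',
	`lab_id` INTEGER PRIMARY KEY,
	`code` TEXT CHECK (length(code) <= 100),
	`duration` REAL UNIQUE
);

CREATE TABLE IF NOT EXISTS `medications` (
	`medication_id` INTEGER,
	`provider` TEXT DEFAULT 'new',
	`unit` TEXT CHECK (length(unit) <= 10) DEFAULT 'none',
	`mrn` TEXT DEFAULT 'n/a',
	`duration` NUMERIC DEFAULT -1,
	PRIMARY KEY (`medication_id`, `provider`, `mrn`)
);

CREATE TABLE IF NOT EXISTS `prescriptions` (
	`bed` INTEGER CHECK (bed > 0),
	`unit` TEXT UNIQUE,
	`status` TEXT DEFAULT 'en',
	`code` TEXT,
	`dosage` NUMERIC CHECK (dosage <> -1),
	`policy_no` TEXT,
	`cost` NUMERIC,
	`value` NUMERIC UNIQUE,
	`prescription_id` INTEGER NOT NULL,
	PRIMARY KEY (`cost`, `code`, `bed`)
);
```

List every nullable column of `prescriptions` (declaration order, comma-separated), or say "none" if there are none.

unit, status, dosage, policy_no, value

- bed: part of the PRIMARY KEY, which implies NOT NULL → not nullable.
- unit: UNIQUE does not imply NOT NULL → nullable.
- status: DEFAULT only fills an omitted column; an explicit NULL is still allowed → nullable.
- code: part of the PRIMARY KEY, which implies NOT NULL → not nullable.
- dosage: CHECK does not forbid NULL (a CHECK constraint passes when its expression is NULL) → nullable.
- policy_no: no NOT NULL constraint applies → nullable.
- cost: part of the PRIMARY KEY, which implies NOT NULL → not nullable.
- value: UNIQUE does not imply NOT NULL → nullable.
- prescription_id: declared NOT NULL → not nullable.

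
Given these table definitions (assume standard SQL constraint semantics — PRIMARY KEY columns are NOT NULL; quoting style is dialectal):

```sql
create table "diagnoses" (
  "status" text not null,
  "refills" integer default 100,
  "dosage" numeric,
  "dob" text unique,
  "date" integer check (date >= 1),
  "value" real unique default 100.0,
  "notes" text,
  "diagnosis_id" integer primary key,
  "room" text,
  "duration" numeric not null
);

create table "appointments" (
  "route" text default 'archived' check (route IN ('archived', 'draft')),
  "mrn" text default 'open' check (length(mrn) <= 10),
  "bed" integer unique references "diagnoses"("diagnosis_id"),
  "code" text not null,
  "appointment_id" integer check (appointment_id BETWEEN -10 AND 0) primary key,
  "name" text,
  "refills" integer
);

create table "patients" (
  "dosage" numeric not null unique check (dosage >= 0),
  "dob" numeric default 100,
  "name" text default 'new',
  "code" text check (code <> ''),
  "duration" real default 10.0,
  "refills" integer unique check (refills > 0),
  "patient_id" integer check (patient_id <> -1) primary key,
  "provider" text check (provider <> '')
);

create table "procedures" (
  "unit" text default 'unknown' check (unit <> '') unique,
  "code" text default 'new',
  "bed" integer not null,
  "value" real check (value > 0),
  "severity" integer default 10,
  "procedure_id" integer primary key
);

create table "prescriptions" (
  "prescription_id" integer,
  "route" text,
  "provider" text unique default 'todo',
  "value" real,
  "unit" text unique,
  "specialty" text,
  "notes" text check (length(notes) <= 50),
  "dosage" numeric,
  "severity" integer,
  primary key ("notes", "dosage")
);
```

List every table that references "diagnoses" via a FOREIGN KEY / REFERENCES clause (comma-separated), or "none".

appointments

- appointments.bed references diagnoses(diagnosis_id).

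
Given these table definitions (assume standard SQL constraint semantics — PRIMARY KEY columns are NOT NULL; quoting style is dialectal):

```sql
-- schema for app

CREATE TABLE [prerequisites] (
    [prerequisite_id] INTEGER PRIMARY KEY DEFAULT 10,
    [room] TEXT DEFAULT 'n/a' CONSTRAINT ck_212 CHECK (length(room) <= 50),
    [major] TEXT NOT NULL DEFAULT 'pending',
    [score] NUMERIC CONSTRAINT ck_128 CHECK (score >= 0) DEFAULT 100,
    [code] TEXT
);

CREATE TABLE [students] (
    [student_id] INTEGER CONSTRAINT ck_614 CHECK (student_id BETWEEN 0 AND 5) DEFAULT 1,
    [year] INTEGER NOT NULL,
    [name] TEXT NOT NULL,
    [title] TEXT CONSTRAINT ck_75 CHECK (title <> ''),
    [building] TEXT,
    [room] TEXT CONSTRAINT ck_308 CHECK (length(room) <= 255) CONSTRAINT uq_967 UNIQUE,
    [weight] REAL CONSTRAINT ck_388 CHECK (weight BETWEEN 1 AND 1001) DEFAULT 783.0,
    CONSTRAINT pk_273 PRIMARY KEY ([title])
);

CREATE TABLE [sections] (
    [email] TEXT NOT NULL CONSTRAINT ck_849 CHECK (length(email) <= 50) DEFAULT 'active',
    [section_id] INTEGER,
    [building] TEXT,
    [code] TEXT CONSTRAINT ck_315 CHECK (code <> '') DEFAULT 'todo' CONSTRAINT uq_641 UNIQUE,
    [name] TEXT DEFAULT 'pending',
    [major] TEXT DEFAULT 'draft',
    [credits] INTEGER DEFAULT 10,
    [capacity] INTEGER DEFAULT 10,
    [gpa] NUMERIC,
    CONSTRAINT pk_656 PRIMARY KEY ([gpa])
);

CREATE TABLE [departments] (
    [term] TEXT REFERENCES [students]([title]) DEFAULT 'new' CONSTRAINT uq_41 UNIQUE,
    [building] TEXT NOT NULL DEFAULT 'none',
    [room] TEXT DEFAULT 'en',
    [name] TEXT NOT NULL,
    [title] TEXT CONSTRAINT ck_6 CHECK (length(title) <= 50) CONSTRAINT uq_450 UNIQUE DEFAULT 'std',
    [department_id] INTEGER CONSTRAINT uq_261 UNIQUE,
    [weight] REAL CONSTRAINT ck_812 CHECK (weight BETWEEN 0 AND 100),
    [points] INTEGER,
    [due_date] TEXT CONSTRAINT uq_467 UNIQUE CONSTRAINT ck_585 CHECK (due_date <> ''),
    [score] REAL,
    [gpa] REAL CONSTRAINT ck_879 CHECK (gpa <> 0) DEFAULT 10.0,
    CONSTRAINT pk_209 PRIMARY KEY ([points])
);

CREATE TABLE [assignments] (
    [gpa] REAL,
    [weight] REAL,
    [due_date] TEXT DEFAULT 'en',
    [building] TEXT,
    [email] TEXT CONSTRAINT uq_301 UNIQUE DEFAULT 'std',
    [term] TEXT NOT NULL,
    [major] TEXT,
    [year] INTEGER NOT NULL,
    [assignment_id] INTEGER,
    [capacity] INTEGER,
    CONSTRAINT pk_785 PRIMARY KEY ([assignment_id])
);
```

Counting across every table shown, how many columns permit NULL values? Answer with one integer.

29

prerequisites: 3 nullable (room, score, code — PK (prerequisite_id) and explicit NOT NULL columns excluded).
students: 4 nullable (student_id, building, room, weight — PK (title) and explicit NOT NULL columns excluded).
sections: 7 nullable (section_id, building, code, name, major, credits, capacity — PK (gpa) and explicit NOT NULL columns excluded).
departments: 8 nullable (term, room, title, department_id, weight, due_date, score, gpa — PK (points) and explicit NOT NULL columns excluded).
assignments: 7 nullable (gpa, weight, due_date, building, email, major, capacity — PK (assignment_id) and explicit NOT NULL columns excluded).
Total: 3 + 4 + 7 + 8 + 7 = 29.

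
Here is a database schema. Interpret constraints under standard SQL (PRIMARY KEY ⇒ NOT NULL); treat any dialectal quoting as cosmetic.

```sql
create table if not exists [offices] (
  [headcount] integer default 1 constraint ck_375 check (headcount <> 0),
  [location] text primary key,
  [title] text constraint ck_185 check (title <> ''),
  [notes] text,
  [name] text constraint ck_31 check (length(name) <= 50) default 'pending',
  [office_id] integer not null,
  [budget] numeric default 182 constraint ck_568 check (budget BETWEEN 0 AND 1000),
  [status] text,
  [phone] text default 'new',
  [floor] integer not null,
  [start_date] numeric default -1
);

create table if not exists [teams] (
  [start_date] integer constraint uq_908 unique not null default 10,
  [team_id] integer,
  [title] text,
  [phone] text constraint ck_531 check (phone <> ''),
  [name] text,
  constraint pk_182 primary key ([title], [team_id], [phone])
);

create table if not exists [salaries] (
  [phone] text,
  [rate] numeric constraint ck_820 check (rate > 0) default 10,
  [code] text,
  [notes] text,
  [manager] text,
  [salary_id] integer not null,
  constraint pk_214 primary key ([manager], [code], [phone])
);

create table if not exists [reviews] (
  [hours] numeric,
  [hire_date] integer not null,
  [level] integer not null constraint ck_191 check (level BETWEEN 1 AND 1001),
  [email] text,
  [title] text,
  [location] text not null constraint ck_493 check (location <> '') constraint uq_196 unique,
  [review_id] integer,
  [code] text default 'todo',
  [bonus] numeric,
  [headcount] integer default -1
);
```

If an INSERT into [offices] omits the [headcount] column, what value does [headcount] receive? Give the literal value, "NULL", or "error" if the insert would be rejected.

1

headcount has an explicit DEFAULT 1.
When the column is omitted from an INSERT, that default is used.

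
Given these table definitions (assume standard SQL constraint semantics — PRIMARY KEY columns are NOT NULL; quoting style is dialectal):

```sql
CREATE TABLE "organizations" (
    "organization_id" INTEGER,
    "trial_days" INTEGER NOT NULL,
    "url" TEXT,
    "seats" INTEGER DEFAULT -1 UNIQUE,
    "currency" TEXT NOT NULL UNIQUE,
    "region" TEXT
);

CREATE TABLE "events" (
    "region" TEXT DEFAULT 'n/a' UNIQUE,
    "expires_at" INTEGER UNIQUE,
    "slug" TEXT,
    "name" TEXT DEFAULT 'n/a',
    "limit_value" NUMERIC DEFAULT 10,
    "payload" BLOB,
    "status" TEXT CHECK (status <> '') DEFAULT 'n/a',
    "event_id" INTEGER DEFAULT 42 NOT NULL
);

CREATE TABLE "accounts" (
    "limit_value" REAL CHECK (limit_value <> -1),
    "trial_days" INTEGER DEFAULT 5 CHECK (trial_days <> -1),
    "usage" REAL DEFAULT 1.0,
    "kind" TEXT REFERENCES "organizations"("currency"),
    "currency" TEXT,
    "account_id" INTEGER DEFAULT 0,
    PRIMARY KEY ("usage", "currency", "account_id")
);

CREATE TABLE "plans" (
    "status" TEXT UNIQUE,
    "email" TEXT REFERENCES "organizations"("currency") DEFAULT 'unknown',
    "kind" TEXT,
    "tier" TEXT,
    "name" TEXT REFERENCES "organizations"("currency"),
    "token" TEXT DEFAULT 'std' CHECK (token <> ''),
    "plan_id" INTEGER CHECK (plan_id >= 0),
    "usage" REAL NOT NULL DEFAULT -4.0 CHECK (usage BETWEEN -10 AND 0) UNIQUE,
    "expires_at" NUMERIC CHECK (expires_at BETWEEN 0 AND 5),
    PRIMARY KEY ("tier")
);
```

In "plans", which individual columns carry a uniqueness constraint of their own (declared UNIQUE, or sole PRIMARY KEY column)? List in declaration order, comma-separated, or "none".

status, tier, usage

- status: declared UNIQUE → unique.
- email: no UNIQUE or single-column PK constraint.
- kind: no UNIQUE or single-column PK constraint.
- tier: single-column PRIMARY KEY → unique.
- name: no UNIQUE or single-column PK constraint.
- token: no UNIQUE or single-column PK constraint.
- plan_id: no UNIQUE or single-column PK constraint.
- usage: declared UNIQUE → unique.
- expires_at: no UNIQUE or single-column PK constraint.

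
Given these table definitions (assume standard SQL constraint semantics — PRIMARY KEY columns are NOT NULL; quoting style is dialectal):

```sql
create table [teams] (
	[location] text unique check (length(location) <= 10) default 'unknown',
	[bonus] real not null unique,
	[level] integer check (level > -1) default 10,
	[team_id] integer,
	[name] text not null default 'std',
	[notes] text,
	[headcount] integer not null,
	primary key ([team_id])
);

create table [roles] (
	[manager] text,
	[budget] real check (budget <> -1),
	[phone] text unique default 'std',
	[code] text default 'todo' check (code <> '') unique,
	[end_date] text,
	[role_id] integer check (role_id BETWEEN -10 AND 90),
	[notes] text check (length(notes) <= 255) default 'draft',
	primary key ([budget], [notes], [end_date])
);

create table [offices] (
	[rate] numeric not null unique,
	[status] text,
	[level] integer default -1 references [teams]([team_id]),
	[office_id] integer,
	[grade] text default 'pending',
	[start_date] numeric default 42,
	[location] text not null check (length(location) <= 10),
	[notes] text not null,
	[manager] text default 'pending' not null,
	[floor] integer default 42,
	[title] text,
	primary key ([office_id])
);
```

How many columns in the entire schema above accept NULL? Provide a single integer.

13

teams: 3 nullable (location, level, notes — PK (team_id) and explicit NOT NULL columns excluded).
roles: 4 nullable (manager, phone, code, role_id — PK (budget, notes, end_date) and explicit NOT NULL columns excluded).
offices: 6 nullable (status, level, grade, start_date, floor, title — PK (office_id) and explicit NOT NULL columns excluded).
Total: 3 + 4 + 6 = 13.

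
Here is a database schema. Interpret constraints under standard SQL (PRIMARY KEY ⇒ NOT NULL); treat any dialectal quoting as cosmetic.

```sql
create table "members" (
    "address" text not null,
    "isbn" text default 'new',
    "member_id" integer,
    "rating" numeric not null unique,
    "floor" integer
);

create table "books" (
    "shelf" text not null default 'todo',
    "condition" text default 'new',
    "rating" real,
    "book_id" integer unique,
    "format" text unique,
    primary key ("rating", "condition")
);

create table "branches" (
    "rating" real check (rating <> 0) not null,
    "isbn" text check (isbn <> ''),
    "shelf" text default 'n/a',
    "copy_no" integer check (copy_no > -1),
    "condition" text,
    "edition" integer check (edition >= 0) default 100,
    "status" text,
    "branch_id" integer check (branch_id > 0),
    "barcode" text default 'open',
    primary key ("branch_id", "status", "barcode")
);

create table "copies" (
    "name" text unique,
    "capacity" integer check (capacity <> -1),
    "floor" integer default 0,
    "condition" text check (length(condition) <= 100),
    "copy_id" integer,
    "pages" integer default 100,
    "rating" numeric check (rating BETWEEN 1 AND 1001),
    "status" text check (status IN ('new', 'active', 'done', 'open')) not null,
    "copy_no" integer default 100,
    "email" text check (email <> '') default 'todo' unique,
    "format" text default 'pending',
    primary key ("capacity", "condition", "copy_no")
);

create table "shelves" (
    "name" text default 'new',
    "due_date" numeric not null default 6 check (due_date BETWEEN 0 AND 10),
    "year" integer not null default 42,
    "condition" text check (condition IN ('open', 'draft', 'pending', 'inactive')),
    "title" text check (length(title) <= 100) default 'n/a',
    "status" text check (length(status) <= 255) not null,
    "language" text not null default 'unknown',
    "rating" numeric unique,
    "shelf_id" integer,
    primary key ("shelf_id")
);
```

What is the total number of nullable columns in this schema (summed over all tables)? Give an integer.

21

members: 3 nullable (isbn, member_id, floor — PK none and explicit NOT NULL columns excluded).
books: 2 nullable (book_id, format — PK (rating, condition) and explicit NOT NULL columns excluded).
branches: 5 nullable (isbn, shelf, copy_no, condition, edition — PK (branch_id, status, barcode) and explicit NOT NULL columns excluded).
copies: 7 nullable (name, floor, copy_id, pages, rating, email, format — PK (capacity, condition, copy_no) and explicit NOT NULL columns excluded).
shelves: 4 nullable (name, condition, title, rating — PK (shelf_id) and explicit NOT NULL columns excluded).
Total: 3 + 2 + 5 + 7 + 4 = 21.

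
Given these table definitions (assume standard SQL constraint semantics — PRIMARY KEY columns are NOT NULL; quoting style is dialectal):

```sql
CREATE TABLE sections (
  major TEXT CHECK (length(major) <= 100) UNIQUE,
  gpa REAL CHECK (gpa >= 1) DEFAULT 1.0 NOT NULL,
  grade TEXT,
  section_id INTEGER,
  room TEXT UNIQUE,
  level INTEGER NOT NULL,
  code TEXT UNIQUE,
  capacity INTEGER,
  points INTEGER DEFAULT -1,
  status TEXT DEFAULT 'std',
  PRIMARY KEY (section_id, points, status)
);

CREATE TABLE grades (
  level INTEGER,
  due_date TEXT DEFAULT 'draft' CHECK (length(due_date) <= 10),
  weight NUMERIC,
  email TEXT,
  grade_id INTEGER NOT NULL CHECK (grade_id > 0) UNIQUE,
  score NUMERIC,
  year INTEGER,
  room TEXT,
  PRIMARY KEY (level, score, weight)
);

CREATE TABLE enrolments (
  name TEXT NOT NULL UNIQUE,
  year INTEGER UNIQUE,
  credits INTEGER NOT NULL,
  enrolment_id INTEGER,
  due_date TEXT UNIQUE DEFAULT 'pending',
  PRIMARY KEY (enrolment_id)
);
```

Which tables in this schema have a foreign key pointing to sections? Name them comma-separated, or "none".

none

No REFERENCES clause anywhere in the schema names sections.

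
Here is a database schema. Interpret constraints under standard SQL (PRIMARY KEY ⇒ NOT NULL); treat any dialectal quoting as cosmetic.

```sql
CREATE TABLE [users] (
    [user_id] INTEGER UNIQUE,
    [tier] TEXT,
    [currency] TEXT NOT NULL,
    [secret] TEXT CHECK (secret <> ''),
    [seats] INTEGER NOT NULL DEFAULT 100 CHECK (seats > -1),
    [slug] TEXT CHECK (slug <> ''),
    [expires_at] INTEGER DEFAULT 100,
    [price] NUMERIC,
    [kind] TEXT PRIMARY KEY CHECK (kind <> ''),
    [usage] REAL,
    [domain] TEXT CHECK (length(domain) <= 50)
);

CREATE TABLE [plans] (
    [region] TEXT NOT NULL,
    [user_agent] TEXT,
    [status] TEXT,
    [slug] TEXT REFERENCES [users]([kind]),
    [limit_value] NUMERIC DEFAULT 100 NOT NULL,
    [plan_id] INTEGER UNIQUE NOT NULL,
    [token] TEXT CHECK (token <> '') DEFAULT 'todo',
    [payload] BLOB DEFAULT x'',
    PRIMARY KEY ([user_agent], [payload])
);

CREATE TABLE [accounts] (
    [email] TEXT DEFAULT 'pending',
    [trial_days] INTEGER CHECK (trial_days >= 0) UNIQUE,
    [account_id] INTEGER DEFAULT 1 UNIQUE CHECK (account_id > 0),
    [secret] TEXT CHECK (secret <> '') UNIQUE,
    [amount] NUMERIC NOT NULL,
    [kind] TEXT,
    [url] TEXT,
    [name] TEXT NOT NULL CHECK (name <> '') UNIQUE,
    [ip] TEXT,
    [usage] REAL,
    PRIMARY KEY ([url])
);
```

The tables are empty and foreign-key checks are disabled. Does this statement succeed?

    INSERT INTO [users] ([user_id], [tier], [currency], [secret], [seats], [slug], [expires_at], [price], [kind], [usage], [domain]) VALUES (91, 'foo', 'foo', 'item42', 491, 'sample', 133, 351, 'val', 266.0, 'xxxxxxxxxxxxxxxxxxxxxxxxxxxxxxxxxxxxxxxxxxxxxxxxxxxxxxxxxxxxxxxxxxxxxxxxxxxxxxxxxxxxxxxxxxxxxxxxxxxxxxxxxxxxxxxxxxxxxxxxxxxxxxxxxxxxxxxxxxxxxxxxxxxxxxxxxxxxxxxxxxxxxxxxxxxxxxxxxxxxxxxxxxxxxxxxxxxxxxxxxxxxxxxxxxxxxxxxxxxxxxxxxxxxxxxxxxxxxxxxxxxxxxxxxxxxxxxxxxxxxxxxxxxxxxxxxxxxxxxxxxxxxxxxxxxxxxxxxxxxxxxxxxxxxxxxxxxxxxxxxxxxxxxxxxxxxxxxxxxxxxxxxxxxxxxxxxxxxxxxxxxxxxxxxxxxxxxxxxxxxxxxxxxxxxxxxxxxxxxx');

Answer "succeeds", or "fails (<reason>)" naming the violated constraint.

fails (CHECK on domain)

The value 'xxxxxxxxxxxxxxxxxxxxxxxxxxxxxxxxxxxxxxxxxxxxxxxxxxxxxxxxxxxxxxxxxxxxxxxxxxxxxxxxxxxxxxxxxxxxxxxxxxxxxxxxxxxxxxxxxxxxxxxxxxxxxxxxxxxxxxxxxxxxxxxxxxxxxxxxxxxxxxxxxxxxxxxxxxxxxxxxxxxxxxxxxxxxxxxxxxxxxxxxxxxxxxxxxxxxxxxxxxxxxxxxxxxxxxxxxxxxxxxxxxxxxxxxxxxxxxxxxxxxxxxxxxxxxxxxxxxxxxxxxxxxxxxxxxxxxxxxxxxxxxxxxxxxxxxxxxxxxxxxxxxxxxxxxxxxxxxxxxxxxxxxxxxxxxxxxxxxxxxxxxxxxxxxxxxxxxxxxxxxxxxxxxxxxxxxxxxxxxxx' for domain violates CHECK (length(domain) <= 50).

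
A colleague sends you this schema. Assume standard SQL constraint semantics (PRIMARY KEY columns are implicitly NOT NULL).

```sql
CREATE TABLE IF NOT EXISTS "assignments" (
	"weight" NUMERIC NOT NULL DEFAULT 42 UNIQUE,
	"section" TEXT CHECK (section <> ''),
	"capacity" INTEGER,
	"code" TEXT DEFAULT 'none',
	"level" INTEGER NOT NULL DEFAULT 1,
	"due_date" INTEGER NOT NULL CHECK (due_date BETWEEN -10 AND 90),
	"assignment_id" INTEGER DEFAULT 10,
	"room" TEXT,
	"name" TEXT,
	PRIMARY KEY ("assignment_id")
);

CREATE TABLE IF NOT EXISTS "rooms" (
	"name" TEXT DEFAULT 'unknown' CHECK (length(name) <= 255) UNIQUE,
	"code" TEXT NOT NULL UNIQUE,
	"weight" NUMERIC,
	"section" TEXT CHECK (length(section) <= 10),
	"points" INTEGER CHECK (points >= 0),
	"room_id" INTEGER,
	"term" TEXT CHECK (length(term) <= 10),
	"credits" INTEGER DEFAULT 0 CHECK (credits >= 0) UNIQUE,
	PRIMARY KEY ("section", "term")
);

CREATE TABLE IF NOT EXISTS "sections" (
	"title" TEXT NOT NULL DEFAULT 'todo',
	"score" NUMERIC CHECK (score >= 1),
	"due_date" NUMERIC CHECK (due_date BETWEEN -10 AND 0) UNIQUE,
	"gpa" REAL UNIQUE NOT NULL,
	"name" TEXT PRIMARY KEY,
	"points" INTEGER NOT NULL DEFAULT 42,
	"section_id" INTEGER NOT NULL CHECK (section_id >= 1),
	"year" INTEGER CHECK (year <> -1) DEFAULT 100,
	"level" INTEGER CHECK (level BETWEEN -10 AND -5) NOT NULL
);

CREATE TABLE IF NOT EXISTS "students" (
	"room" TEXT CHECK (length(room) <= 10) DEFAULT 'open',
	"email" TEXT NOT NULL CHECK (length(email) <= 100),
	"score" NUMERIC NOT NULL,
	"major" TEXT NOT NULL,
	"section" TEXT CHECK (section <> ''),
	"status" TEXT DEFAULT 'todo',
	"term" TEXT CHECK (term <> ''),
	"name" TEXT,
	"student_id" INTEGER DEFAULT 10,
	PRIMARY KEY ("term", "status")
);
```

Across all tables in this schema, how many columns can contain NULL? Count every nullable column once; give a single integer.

17

assignments: 5 nullable (section, capacity, code, room, name — PK (assignment_id) and explicit NOT NULL columns excluded).
rooms: 5 nullable (name, weight, points, room_id, credits — PK (section, term) and explicit NOT NULL columns excluded).
sections: 3 nullable (score, due_date, year — PK (name) and explicit NOT NULL columns excluded).
students: 4 nullable (room, section, name, student_id — PK (term, status) and explicit NOT NULL columns excluded).
Total: 5 + 5 + 3 + 4 = 17.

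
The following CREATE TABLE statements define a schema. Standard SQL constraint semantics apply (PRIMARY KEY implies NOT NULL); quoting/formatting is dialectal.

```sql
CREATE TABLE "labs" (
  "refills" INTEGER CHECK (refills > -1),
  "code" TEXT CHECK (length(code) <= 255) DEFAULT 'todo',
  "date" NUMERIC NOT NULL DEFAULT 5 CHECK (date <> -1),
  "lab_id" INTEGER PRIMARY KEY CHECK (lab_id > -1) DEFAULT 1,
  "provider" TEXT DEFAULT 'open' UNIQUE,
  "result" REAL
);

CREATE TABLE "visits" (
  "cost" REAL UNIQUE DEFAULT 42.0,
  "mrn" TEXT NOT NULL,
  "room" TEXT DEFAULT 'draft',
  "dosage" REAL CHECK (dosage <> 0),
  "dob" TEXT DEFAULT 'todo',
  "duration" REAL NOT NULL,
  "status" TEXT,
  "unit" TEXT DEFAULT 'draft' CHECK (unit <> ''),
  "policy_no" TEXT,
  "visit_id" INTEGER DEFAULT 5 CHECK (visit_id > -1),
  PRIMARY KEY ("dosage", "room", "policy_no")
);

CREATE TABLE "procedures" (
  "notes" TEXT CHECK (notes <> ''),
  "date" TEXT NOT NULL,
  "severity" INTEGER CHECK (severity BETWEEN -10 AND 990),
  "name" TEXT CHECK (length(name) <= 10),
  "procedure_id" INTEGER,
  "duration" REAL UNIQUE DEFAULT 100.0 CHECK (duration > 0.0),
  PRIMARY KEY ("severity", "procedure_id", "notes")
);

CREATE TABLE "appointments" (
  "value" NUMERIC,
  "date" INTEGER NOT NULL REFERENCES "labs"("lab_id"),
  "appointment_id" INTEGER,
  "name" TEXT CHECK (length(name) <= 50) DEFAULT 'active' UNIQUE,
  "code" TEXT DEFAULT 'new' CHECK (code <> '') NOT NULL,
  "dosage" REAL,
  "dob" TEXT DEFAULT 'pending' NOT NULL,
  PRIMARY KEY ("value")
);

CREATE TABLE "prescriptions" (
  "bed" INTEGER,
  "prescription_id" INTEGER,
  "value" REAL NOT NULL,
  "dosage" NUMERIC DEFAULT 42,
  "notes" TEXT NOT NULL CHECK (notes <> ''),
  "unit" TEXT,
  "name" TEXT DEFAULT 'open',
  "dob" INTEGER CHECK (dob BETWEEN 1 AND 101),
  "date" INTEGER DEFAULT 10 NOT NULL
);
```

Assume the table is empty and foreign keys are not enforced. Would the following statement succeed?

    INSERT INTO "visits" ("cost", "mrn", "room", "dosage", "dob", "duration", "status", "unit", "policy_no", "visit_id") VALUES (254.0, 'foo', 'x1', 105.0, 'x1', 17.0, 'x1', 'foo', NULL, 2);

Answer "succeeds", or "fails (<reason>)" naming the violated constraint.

fails (NOT NULL on policy_no)

policy_no is explicitly set to NULL, but policy_no is part of the PRIMARY KEY (implied NOT NULL).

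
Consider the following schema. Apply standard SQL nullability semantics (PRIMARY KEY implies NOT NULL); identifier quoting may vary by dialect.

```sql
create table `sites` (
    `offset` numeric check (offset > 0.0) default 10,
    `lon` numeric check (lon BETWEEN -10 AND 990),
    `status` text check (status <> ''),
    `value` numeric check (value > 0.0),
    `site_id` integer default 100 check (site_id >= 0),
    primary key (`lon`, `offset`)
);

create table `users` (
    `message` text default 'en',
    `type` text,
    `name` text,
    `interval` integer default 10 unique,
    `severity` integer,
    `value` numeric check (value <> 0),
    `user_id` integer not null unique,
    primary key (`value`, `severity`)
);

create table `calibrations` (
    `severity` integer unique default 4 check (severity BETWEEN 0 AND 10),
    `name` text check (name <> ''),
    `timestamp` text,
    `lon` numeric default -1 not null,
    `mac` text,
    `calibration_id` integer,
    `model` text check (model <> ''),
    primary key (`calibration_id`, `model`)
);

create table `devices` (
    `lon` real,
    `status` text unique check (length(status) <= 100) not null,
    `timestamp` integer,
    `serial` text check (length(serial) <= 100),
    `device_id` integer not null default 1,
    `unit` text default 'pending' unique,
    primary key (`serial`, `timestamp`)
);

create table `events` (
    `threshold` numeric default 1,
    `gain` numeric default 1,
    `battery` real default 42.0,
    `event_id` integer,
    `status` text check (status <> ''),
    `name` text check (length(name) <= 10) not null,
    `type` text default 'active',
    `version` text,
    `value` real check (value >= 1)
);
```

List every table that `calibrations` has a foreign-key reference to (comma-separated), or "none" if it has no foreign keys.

No column in calibrations has a REFERENCES clause.

none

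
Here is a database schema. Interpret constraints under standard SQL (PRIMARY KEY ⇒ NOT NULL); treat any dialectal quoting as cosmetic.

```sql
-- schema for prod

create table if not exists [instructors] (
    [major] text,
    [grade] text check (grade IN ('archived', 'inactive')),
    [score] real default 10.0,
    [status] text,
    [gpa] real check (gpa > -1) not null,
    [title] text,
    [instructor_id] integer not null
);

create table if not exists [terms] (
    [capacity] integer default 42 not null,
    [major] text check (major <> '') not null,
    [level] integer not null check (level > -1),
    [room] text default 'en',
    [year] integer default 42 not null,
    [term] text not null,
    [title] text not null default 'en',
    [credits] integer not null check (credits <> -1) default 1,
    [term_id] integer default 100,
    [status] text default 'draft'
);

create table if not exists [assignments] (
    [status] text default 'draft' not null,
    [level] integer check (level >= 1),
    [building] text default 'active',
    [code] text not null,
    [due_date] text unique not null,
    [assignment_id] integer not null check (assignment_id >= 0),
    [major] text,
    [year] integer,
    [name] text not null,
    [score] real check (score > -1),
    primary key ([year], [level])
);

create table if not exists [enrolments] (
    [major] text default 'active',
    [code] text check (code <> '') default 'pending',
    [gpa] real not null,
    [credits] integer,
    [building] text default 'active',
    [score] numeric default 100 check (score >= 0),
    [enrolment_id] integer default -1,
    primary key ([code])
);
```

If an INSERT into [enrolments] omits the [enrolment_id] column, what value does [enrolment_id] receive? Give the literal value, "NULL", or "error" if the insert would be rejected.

-1

enrolment_id has an explicit DEFAULT -1.
When the column is omitted from an INSERT, that default is used.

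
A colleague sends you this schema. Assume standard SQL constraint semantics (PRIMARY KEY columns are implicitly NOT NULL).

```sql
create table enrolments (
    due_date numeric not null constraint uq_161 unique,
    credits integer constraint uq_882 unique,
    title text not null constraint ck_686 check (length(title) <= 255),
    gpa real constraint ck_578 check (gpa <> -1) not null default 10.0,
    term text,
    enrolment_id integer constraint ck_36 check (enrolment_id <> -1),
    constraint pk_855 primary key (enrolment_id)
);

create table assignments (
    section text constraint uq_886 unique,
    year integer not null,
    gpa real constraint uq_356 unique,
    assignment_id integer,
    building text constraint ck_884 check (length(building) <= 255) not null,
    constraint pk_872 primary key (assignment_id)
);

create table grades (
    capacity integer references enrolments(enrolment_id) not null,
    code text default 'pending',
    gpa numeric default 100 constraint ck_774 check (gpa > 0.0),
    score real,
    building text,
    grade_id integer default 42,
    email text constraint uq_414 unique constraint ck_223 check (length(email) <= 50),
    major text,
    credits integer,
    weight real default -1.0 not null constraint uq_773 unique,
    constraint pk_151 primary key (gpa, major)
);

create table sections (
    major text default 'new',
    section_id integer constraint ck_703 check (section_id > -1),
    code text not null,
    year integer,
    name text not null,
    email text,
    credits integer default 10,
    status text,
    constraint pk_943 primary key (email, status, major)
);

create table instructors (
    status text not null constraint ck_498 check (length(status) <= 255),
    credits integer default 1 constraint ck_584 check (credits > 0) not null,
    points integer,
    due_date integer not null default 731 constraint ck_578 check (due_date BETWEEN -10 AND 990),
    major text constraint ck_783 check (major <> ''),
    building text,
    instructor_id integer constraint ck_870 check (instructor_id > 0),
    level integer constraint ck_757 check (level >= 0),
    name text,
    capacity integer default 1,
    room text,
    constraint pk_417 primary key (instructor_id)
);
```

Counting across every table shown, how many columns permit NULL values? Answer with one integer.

enrolments: 2 nullable (credits, term — PK (enrolment_id) and explicit NOT NULL columns excluded).
assignments: 2 nullable (section, gpa — PK (assignment_id) and explicit NOT NULL columns excluded).
grades: 6 nullable (code, score, building, grade_id, email, credits — PK (gpa, major) and explicit NOT NULL columns excluded).
sections: 3 nullable (section_id, year, credits — PK (email, status, major) and explicit NOT NULL columns excluded).
instructors: 7 nullable (points, major, building, level, name, capacity, room — PK (instructor_id) and explicit NOT NULL columns excluded).
Total: 2 + 2 + 6 + 3 + 7 = 20.

20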